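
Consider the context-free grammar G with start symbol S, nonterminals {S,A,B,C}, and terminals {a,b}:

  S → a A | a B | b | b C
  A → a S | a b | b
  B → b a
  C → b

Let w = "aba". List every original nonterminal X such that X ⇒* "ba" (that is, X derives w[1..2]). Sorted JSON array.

Convert to CNF:
  S -> T0 A | T0 B | T1 C | b
  A -> T0 S | T0 T1 | b
  B -> T1 T0
  C -> b
  T0 -> a
  T1 -> b

CYK fill (cells [i..j] with 1 ≤ i ≤ j ≤ 2 only):
  cell(1,1) b: {A,C,S,T1}  orig:{A,C,S}
  cell(2,2) a: {T0}  orig:{}
  cell(1,2) ba: {B}

Original NTs in T[1,2] deriving "ba": ["B"]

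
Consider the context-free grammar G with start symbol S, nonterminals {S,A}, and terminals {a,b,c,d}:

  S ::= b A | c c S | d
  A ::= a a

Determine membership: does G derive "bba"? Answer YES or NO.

CNF form of G:
  S -> T1 A | T2 X3 | d
  A -> T0 T0
  T0 -> a
  T1 -> b
  T2 -> c
  X3 -> T2 S

CYK table (by increasing span):
  cell(0,0) b: {T1}  orig:{}
  cell(1,1) b: {T1}  orig:{}
  cell(2,2) a: {T0}  orig:{}
  cell(0,1) bb: ∅
  cell(1,2) ba: ∅
  cell(0,2) bba: ∅

S ∉ T[0,2] ⇒ NO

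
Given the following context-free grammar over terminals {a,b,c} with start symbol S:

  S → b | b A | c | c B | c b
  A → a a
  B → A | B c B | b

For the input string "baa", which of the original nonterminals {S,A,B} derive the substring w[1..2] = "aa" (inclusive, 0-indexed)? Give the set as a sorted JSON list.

CNF form of G:
  S -> T1 B | T1 T2 | T2 A | b | c
  A -> T0 T0
  B -> B X3 | T0 T0 | b
  T0 -> a
  T1 -> c
  T2 -> b
  X3 -> T1 B

CYK fill, restricted to cells inside w[1..2]:
  cell(1,1) a: {T0}  orig:{}
  cell(2,2) a: {T0}  orig:{}
  cell(1,2) aa: {A,B}

Original NTs in T[1,2] deriving "aa": ["A", "B"]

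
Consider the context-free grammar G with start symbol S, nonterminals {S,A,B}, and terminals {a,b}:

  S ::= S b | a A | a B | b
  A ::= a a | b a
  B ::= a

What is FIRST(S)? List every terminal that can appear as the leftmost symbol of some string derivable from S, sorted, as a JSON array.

FIRST sets, iterate to fixpoint:
round 1:
  A via A→a a: +{a}
  A via A→b a: +{b}
  B via B→a: +{a}
  S via S→a A: +{a}
  S via S→b: +{b}
  FIRST[S]={a,b}  FIRST[A]={a,b}  FIRST[B]={a}
round 2: — fixpoint
  FIRST[S]={a,b}  FIRST[A]={a,b}  FIRST[B]={a}

FIRST(S) = ["a", "b"]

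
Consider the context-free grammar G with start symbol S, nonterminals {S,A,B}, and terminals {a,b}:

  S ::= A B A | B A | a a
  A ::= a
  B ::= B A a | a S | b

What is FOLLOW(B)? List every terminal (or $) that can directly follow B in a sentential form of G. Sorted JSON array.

FIRST iteration:
[1]
  A via A→a: +{a}
  B via B→a S: +{a}
  B via B→b: +{b}
  S via S→A B A: +{a}
  S via S→B A: +{b}
  FIRST[S]={a,b}  FIRST[A]={a}  FIRST[B]={a,b}
[2] done
  FIRST[S]={a,b}  FIRST[A]={a}  FIRST[B]={a,b}

Compute FOLLOW by fixpoint:
initialize: $ ∈ FOLLOW(S)
pass 1:
  B→B A a: FOLLOW(B) ⊇ FIRST(A) = {a}; new: +{a}
  B→B A a: FOLLOW(A) ⊇ FIRST(a) = {a}; new: +{a}
  B→a S: FOLLOW(S) ⊇ FOLLOW(B) ⊇ {a}; new: +{a}
  S→A B A: FOLLOW(A) ⊇ FIRST(B) = {a,b}; new: +{b}
  S→A B A: FOLLOW(A) ⊇ FOLLOW(S) ⊇ {$,a}; new: +{$}
  S: {$,a}  A: {$,a,b}  B: {a}
pass 2: (stable)
  S: {$,a}  A: {$,a,b}  B: {a}

FOLLOW(B) = ["a"]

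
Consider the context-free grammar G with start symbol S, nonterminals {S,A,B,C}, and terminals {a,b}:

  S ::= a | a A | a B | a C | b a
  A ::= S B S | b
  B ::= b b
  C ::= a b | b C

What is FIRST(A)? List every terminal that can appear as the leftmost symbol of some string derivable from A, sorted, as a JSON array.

FIRST sets, iterate to fixpoint:
iter 1:
  A via A→b: +{b}
  B via B→b b: +{b}
  C via C→a b: +{a}
  C via C→b C: +{b}
  S via S→a: +{a}
  S via S→b a: +{b}
  FIRST(S)={a,b}  FIRST(A)={b}  FIRST(B)={b}  FIRST(C)={a,b}
iter 2:
  A via A→S B S: +{a}
  FIRST(S)={a,b}  FIRST(A)={a,b}  FIRST(B)={b}  FIRST(C)={a,b}
iter 3: — fixpoint
  FIRST(S)={a,b}  FIRST(A)={a,b}  FIRST(B)={b}  FIRST(C)={a,b}

FIRST(A) = ["a", "b"]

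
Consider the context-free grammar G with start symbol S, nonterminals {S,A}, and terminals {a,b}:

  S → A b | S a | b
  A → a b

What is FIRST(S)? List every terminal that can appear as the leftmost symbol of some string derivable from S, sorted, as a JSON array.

FIRST iteration:
iter 1:
  A via A→a b: +{a}
  S via S→A b: +{a}
  S via S→b: +{b}
  S: {a,b}  A: {a}
iter 2: — fixpoint
  S: {a,b}  A: {a}

FIRST(S) = ["a", "b"]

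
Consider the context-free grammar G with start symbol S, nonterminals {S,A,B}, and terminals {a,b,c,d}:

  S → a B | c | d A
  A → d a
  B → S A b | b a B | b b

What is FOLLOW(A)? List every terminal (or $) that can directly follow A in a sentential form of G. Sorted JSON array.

FIRST iteration:
round 1:
  A via A→d a: +{d}
  B via B→b a B: +{b}
  S via S→a B: +{a}
  S via S→c: +{c}
  S via S→d A: +{d}
  FIRST[S]={a,c,d}  FIRST[A]={d}  FIRST[B]={b}
round 2:
  B via B→S A b: +{a,c,d}
  FIRST[S]={a,c,d}  FIRST[A]={d}  FIRST[B]={a,b,c,d}
round 3: (no change)
  FIRST[S]={a,c,d}  FIRST[A]={d}  FIRST[B]={a,b,c,d}

Compute FOLLOW by fixpoint:
FOLLOW(S) := {$}
iter 1:
  B→S A b: FOLLOW(S) ⊇ FIRST(A) = {d}; new: +{d}
  B→S A b: FOLLOW(A) ⊇ FIRST(b) = {b}; new: +{b}
  S→a B: FOLLOW(B) ⊇ FOLLOW(S) ⊇ {$,d}; new: +{$,d}
  S→d A: FOLLOW(A) ⊇ FOLLOW(S) ⊇ {$,d}; new: +{$,d}
  FOLLOW[S]={$,d}  FOLLOW[A]={$,b,d}  FOLLOW[B]={$,d}
iter 2: (stable)
  FOLLOW[S]={$,d}  FOLLOW[A]={$,b,d}  FOLLOW[B]={$,d}

FOLLOW(A) = ["$", "b", "d"]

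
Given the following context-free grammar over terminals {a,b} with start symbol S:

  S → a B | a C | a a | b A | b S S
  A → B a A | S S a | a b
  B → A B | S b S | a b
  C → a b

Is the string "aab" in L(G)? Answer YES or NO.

Convert to CNF:
  S -> T0 B | T0 C | T0 T0 | T1 A | T1 X5
  A -> B X2 | S X3 | T0 T1
  B -> A B | S X4 | T0 T1
  C -> T0 T1
  T0 -> a
  T1 -> b
  X2 -> T0 A
  X3 -> S T0
  X4 -> T1 S
  X5 -> S S

CYK table (by increasing span):
  T[0,0] 'a' = {T0}  orig:{}
  T[1,1] 'a' = {T0}  orig:{}
  T[2,2] 'b' = {T1}  orig:{}
  T[0,1] 'aa' = {S}
  T[1,2] 'ab' = {A,B,C}
  T[0,2] 'aab' = {S,X2}  orig:{S}

S ∈ T[0,2] ⇒ YES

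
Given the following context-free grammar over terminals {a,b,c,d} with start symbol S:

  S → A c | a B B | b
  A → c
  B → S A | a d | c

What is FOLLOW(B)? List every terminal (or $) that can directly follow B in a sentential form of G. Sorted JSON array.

FIRST sets, iterate to fixpoint:
pass 1:
  A via A→c: +{c}
  B via B→a d: +{a}
  B via B→c: +{c}
  S via S→A c: +{c}
  S via S→a B B: +{a}
  S via S→b: +{b}
  FIRST[S]={a,b,c}  FIRST[A]={c}  FIRST[B]={a,c}
pass 2:
  B via B→S A: +{b}
  FIRST[S]={a,b,c}  FIRST[A]={c}  FIRST[B]={a,b,c}
pass 3: done
  FIRST[S]={a,b,c}  FIRST[A]={c}  FIRST[B]={a,b,c}

FOLLOW iteration:
FOLLOW(S) := {$}
[1]
  B→S A: FOLLOW(S) ⊇ FIRST(A) = {c}; new: +{c}
  S→A c: FOLLOW(A) ⊇ FIRST(c) = {c}; new: +{c}
  S→a B B: FOLLOW(B) ⊇ FIRST(B) = {a,b,c}; new: +{a,b,c}
  S→a B B: FOLLOW(B) ⊇ FOLLOW(S) ⊇ {$,c}; new: +{$}
  FOLLOW(S)={$,c}  FOLLOW(A)={c}  FOLLOW(B)={$,a,b,c}
[2]
  B→S A: FOLLOW(A) ⊇ FOLLOW(B) ⊇ {$,a,b,c}; new: +{$,a,b}
  FOLLOW(S)={$,c}  FOLLOW(A)={$,a,b,c}  FOLLOW(B)={$,a,b,c}
[3] done
  FOLLOW(S)={$,c}  FOLLOW(A)={$,a,b,c}  FOLLOW(B)={$,a,b,c}

FOLLOW(B) = ["$", "a", "b", "c"]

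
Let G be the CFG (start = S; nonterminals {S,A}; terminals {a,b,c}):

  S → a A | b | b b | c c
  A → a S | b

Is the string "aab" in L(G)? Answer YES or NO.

Convert to CNF:
  S -> T0 A | T1 T1 | T2 T2 | b
  A -> T0 S | b
  T0 -> a
  T1 -> b
  T2 -> c

CYK table (by increasing span):
  T[0,0] 'a' = {T0}  orig:{}
  T[1,1] 'a' = {T0}  orig:{}
  T[2,2] 'b' = {A,S,T1}  orig:{A,S}
  T[0,1] 'aa' = ∅
  T[1,2] 'ab' = {A,S}
  T[0,2] 'aab' = {A,S}

S ∈ T[0,2] ⇒ YES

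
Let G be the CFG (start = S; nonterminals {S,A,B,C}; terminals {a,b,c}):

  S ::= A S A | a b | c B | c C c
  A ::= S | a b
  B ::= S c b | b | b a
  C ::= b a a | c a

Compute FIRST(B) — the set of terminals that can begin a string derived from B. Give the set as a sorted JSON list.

Compute FIRST by fixpoint:
round 1:
  A via A→a b: +{a}
  B via B→b: +{b}
  C via C→b a a: +{b}
  C via C→c a: +{c}
  S via S→A S A: +{a}
  S via S→c B: +{c}
  S: {a,c}  A: {a}  B: {b}  C: {b,c}
round 2:
  A via A→S: +{c}
  B via B→S c b: +{a,c}
  S: {a,c}  A: {a,c}  B: {a,b,c}  C: {b,c}
round 3: — fixpoint
  S: {a,c}  A: {a,c}  B: {a,b,c}  C: {b,c}

FIRST(B) = ["a", "b", "c"]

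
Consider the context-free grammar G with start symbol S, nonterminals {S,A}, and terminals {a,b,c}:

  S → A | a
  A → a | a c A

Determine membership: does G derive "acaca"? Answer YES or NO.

Convert to CNF:
  S -> T0 X3 | a
  A -> T0 X2 | a
  T0 -> a
  T1 -> c
  X2 -> T1 A
  X3 -> T1 A

Fill CYK table bottom-up:
  T[0,0] 'a' = {A,S,T0}  orig:{A,S}
  T[1,1] 'c' = {T1}  orig:{}
  T[2,2] 'a' = {A,S,T0}  orig:{A,S}
  T[3,3] 'c' = {T1}  orig:{}
  T[4,4] 'a' = {A,S,T0}  orig:{A,S}
  T[0,1] 'ac' = ∅
  T[1,2] 'ca' = {X2,X3}  orig:{}
  T[2,3] 'ac' = ∅
  T[3,4] 'ca' = {X2,X3}  orig:{}
  T[0,2] 'aca' = {A,S}
  T[1,3] 'cac' = ∅
  T[2,4] 'aca' = {A,S}
  T[0,3] 'acac' = ∅
  T[1,4] 'caca' = {X2,X3}  orig:{}
  T[0,4] 'acaca' = {A,S}

S ∈ T[0,4] ⇒ YES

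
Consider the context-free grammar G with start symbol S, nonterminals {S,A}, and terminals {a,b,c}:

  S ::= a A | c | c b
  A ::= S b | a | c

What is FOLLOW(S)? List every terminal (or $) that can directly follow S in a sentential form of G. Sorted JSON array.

FIRST iteration:
pass 1:
  A via A→a: +{a}
  A via A→c: +{c}
  S via S→a A: +{a}
  S via S→c: +{c}
  FIRST[S]={a,c}  FIRST[A]={a,c}
pass 2: done
  FIRST[S]={a,c}  FIRST[A]={a,c}

Compute FOLLOW by fixpoint:
seed FOLLOW(S) with $
[1]
  A→S b: FOLLOW(S) ⊇ FIRST(b) = {b}; new: +{b}
  S→a A: FOLLOW(A) ⊇ FOLLOW(S) ⊇ {$,b}; new: +{$,b}
  S: {$,b}  A: {$,b}
[2] (stable)
  S: {$,b}  A: {$,b}

FOLLOW(S) = ["$", "b"]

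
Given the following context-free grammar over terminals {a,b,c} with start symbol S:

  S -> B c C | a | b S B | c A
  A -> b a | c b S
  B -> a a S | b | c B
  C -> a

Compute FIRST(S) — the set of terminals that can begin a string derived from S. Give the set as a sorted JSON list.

FIRST sets, iterate to fixpoint:
round 1:
  A via A→b a: +{b}
  A via A→c b S: +{c}
  B via B→a a S: +{a}
  B via B→b: +{b}
  B via B→c B: +{c}
  C via C→a: +{a}
  S via S→B c C: +{a,b,c}
  FIRST(S)={a,b,c}  FIRST(A)={b,c}  FIRST(B)={a,b,c}  FIRST(C)={a}
round 2: — fixpoint
  FIRST(S)={a,b,c}  FIRST(A)={b,c}  FIRST(B)={a,b,c}  FIRST(C)={a}

FIRST(S) = ["a", "b", "c"]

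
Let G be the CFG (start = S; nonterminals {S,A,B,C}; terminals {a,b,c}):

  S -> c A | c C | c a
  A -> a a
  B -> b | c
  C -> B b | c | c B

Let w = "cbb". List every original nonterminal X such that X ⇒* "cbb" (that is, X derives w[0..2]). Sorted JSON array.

CNF form of G:
  S -> T2 A | T2 C | T2 T0
  A -> T0 T0
  B -> b | c
  C -> B T1 | T2 B | c
  T0 -> a
  T1 -> b
  T2 -> c

Fill CYK table bottom-up, restricted to cells inside w[0..2]:
  cell(0,0) c: {B,C,T2}  orig:{B,C}
  cell(1,1) b: {B,T1}  orig:{B}
  cell(2,2) b: {B,T1}  orig:{B}
  cell(0,1) cb: {C}
  cell(1,2) bb: {C}
  cell(0,2) cbb: {S}

Original NTs in T[0,2] deriving "cbb": ["S"]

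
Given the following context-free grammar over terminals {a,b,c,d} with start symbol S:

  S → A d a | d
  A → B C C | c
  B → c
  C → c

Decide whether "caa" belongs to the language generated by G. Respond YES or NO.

CNF form of G:
  S -> A X3 | d
  A -> B X2 | c
  B -> c
  C -> c
  T0 -> d
  T1 -> a
  X2 -> C C
  X3 -> T0 T1

CYK fill:
  T[0,0] 'c' = {A,B,C}
  T[1,1] 'a' = {T1}  orig:{}
  T[2,2] 'a' = {T1}  orig:{}
  T[0,1] 'ca' = ∅
  T[1,2] 'aa' = ∅
  T[0,2] 'caa' = ∅

S ∉ T[0,2] ⇒ NO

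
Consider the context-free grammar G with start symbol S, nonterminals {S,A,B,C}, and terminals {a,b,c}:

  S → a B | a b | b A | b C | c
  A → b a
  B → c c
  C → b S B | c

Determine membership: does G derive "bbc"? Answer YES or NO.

Convert to CNF:
  S -> T0 A | T0 C | T1 B | T1 T0 | c
  A -> T0 T1
  B -> T2 T2
  C -> T0 X3 | c
  T0 -> b
  T1 -> a
  T2 -> c
  X3 -> S B

CYK fill:
  [0..0]={T0}  "b"  orig:{}
  [1..1]={T0}  "b"  orig:{}
  [2..2]={C,S,T2}  "c"  orig:{C,S}
  [0..1]=∅  "bb"
  [1..2]={S}  "bc"
  [0..2]=∅  "bbc"

S ∉ T[0,2] ⇒ NO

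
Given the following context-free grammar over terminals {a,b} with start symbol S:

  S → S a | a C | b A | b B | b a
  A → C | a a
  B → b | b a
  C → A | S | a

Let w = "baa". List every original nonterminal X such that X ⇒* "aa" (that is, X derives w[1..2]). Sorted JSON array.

CNF form of G:
  S -> S T0 | T0 C | T1 A | T1 B | T1 T0
  A -> S T0 | T0 C | T0 T0 | T1 A | T1 B | T1 T0 | a
  B -> T1 T0 | b
  C -> S T0 | T0 C | T0 T0 | T1 A | T1 B | T1 T0 | a
  T0 -> a
  T1 -> b

CYK table (by increasing span), restricted to cells inside w[1..2]:
  [1..1]={A,C,T0}  "a"  orig:{A,C}
  [2..2]={A,C,T0}  "a"  orig:{A,C}
  [1..2]={A,C,S}  "aa"

Original NTs in T[1,2] deriving "aa": ["A", "C", "S"]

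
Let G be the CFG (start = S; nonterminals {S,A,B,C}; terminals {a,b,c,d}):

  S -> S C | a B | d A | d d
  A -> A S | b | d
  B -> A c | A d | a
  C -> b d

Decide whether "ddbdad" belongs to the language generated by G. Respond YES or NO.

CNF form of G:
  S -> S C | T1 A | T1 T1 | T3 B
  A -> A S | b | d
  B -> A T0 | A T1 | a
  C -> T2 T1
  T0 -> c
  T1 -> d
  T2 -> b
  T3 -> a

CYK table (by increasing span):
  T[0,0] 'd' = {A,T1}  orig:{A}
  T[1,1] 'd' = {A,T1}  orig:{A}
  T[2,2] 'b' = {A,T2}  orig:{A}
  T[3,3] 'd' = {A,T1}  orig:{A}
  T[4,4] 'a' = {B,T3}  orig:{B}
  T[5,5] 'd' = {A,T1}  orig:{A}
  T[0,1] 'dd' = {B,S}
  T[1,2] 'db' = {S}
  T[2,3] 'bd' = {B,C}
  T[3,4] 'da' = ∅
  T[4,5] 'ad' = ∅
  T[0,2] 'ddb' = {A}
  T[1,3] 'dbd' = ∅
  T[2,4] 'bda' = ∅
  T[3,5] 'dad' = ∅
  T[0,3] 'ddbd' = {B,S}
  T[1,4] 'dbda' = ∅
  T[2,5] 'bdad' = ∅
  T[0,4] 'ddbda' = ∅
  T[1,5] 'dbdad' = ∅
  T[0,5] 'ddbdad' = ∅

S ∉ T[0,5] ⇒ NO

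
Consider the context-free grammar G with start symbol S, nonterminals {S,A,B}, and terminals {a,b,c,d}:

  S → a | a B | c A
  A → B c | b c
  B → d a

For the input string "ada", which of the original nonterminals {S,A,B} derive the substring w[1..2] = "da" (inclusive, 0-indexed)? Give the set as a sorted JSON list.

CNF form of G:
  S -> T0 A | T3 B | a
  A -> B T0 | T1 T0
  B -> T2 T3
  T0 -> c
  T1 -> b
  T2 -> d
  T3 -> a

Fill CYK table bottom-up — only the sub-triangle for w[1..2]:
  T[1,1] 'd' = {T2}  orig:{}
  T[2,2] 'a' = {S,T3}  orig:{S}
  T[1,2] 'da' = {B}

Original NTs in T[1,2] deriving "da": ["B"]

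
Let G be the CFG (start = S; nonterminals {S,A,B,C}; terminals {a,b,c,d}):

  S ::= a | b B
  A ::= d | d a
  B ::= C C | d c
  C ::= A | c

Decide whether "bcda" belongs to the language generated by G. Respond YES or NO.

CNF form of G:
  S -> T3 B | a
  A -> T0 T1 | d
  B -> C C | T0 T2
  C -> T0 T1 | c | d
  T0 -> d
  T1 -> a
  T2 -> c
  T3 -> b

CYK table (by increasing span):
  [0..0]={T3}  "b"  orig:{}
  [1..1]={C,T2}  "c"  orig:{C}
  [2..2]={A,C,T0}  "d"  orig:{A,C}
  [3..3]={S,T1}  "a"  orig:{S}
  [0..1]=∅  "bc"
  [1..2]={B}  "cd"
  [2..3]={A,C}  "da"
  [0..2]={S}  "bcd"
  [1..3]={B}  "cda"
  [0..3]={S}  "bcda"

S ∈ T[0,3] ⇒ YES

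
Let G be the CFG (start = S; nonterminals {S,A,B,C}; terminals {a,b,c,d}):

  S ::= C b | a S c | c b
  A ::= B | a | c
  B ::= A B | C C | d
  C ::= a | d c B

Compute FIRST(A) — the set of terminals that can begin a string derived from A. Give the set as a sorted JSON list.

FIRST iteration:
round 1:
  A via A→a: +{a}
  A via A→c: +{c}
  B via B→A B: +{a,c}
  B via B→d: +{d}
  C via C→a: +{a}
  C via C→d c B: +{d}
  S via S→C b: +{a,d}
  S via S→c b: +{c}
  FIRST(S)={a,c,d}  FIRST(A)={a,c}  FIRST(B)={a,c,d}  FIRST(C)={a,d}
round 2:
  A via A→B: +{d}
  FIRST(S)={a,c,d}  FIRST(A)={a,c,d}  FIRST(B)={a,c,d}  FIRST(C)={a,d}
round 3: (no change)
  FIRST(S)={a,c,d}  FIRST(A)={a,c,d}  FIRST(B)={a,c,d}  FIRST(C)={a,d}

FIRST(A) = ["a", "c", "d"]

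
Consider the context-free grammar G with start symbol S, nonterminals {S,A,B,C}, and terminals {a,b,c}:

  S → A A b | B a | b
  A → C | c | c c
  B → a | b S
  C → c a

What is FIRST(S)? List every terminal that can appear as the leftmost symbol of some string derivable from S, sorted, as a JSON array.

FIRST sets, iterate to fixpoint:
[1]
  A via A→c: +{c}
  B via B→a: +{a}
  B via B→b S: +{b}
  C via C→c a: +{c}
  S via S→A A b: +{c}
  S via S→B a: +{a,b}
  S: {a,b,c}  A: {c}  B: {a,b}  C: {c}
[2] (stable)
  S: {a,b,c}  A: {c}  B: {a,b}  C: {c}

FIRST(S) = ["a", "b", "c"]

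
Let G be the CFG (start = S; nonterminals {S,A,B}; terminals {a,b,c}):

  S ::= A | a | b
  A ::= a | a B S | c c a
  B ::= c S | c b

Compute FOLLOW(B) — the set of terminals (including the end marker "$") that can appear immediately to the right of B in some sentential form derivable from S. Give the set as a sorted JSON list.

FIRST sets, iterate to fixpoint:
pass 1:
  A via A→a: +{a}
  A via A→c c a: +{c}
  B via B→c S: +{c}
  S via S→A: +{a,c}
  S via S→b: +{b}
  FIRST(S)={a,b,c}  FIRST(A)={a,c}  FIRST(B)={c}
pass 2: (no change)
  FIRST(S)={a,b,c}  FIRST(A)={a,c}  FIRST(B)={c}

Compute FOLLOW by fixpoint:
seed FOLLOW(S) with $
iter 1:
  A→a B S: FOLLOW(B) ⊇ FIRST(S) = {a,b,c}; new: +{a,b,c}
  B→c S: FOLLOW(S) ⊇ FOLLOW(B) ⊇ {a,b,c}; new: +{a,b,c}
  S→A: FOLLOW(A) ⊇ FOLLOW(S) ⊇ {$,a,b,c}; new: +{$,a,b,c}
  FOLLOW[S]={$,a,b,c}  FOLLOW[A]={$,a,b,c}  FOLLOW[B]={a,b,c}
iter 2: (no change)
  FOLLOW[S]={$,a,b,c}  FOLLOW[A]={$,a,b,c}  FOLLOW[B]={a,b,c}

FOLLOW(B) = ["a", "b", "c"]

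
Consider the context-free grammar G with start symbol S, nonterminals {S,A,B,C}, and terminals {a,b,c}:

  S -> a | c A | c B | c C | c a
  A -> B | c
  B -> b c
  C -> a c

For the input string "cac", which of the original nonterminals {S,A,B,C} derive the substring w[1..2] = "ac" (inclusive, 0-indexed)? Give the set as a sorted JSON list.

Convert to CNF:
  S -> T1 A | T1 B | T1 C | T1 T2 | a
  A -> T0 T1 | c
  B -> T0 T1
  C -> T2 T1
  T0 -> b
  T1 -> c
  T2 -> a

CYK table (by increasing span) (cells [i..j] with 1 ≤ i ≤ j ≤ 2 only):
  cell(1,1) a: {S,T2}  orig:{S}
  cell(2,2) c: {A,T1}  orig:{A}
  cell(1,2) ac: {C}

Original NTs in T[1,2] deriving "ac": ["C"]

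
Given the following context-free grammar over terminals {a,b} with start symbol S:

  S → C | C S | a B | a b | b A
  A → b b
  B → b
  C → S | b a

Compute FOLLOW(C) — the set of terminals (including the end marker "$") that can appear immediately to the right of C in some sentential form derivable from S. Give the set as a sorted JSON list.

FIRST iteration:
pass 1:
  A via A→b b: +{b}
  B via B→b: +{b}
  C via C→b a: +{b}
  S via S→C: +{b}
  S via S→a B: +{a}
  FIRST[S]={a,b}  FIRST[A]={b}  FIRST[B]={b}  FIRST[C]={b}
pass 2:
  C via C→S: +{a}
  FIRST[S]={a,b}  FIRST[A]={b}  FIRST[B]={b}  FIRST[C]={a,b}
pass 3: (stable)
  FIRST[S]={a,b}  FIRST[A]={b}  FIRST[B]={b}  FIRST[C]={a,b}

Compute FOLLOW by fixpoint:
seed FOLLOW(S) with $
iter 1:
  S→C: FOLLOW(C) ⊇ FOLLOW(S) ⊇ {$}; new: +{$}
  S→C S: FOLLOW(C) ⊇ FIRST(S) = {a,b}; new: +{a,b}
  S→a B: FOLLOW(B) ⊇ FOLLOW(S) ⊇ {$}; new: +{$}
  S→b A: FOLLOW(A) ⊇ FOLLOW(S) ⊇ {$}; new: +{$}
  FOLLOW(S)={$}  FOLLOW(A)={$}  FOLLOW(B)={$}  FOLLOW(C)={$,a,b}
iter 2:
  C→S: FOLLOW(S) ⊇ FOLLOW(C) ⊇ {$,a,b}; new: +{a,b}
  S→a B: FOLLOW(B) ⊇ FOLLOW(S) ⊇ {$,a,b}; new: +{a,b}
  S→b A: FOLLOW(A) ⊇ FOLLOW(S) ⊇ {$,a,b}; new: +{a,b}
  FOLLOW(S)={$,a,b}  FOLLOW(A)={$,a,b}  FOLLOW(B)={$,a,b}  FOLLOW(C)={$,a,b}
iter 3: (stable)
  FOLLOW(S)={$,a,b}  FOLLOW(A)={$,a,b}  FOLLOW(B)={$,a,b}  FOLLOW(C)={$,a,b}

FOLLOW(C) = ["$", "a", "b"]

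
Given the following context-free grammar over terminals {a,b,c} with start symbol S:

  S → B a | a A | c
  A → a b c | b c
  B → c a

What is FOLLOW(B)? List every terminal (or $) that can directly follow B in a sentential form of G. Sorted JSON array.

FIRST sets, iterate to fixpoint:
round 1:
  A via A→a b c: +{a}
  A via A→b c: +{b}
  B via B→c a: +{c}
  S via S→B a: +{c}
  S via S→a A: +{a}
  FIRST[S]={a,c}  FIRST[A]={a,b}  FIRST[B]={c}
round 2: — fixpoint
  FIRST[S]={a,c}  FIRST[A]={a,b}  FIRST[B]={c}

FOLLOW iteration:
seed FOLLOW(S) with $
[1]
  S→B a: FOLLOW(B) ⊇ FIRST(a) = {a}; new: +{a}
  S→a A: FOLLOW(A) ⊇ FOLLOW(S) ⊇ {$}; new: +{$}
  FOLLOW[S]={$}  FOLLOW[A]={$}  FOLLOW[B]={a}
[2] — fixpoint
  FOLLOW[S]={$}  FOLLOW[A]={$}  FOLLOW[B]={a}

FOLLOW(B) = ["a"]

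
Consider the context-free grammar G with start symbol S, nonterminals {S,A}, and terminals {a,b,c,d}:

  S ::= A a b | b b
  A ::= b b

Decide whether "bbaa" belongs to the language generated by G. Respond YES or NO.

CNF form of G:
  S -> A X2 | T0 T0
  A -> T0 T0
  T0 -> b
  T1 -> a
  X2 -> T1 T0

CYK fill:
  cell(0,0) b: {T0}  orig:{}
  cell(1,1) b: {T0}  orig:{}
  cell(2,2) a: {T1}  orig:{}
  cell(3,3) a: {T1}  orig:{}
  cell(0,1) bb: {A,S}
  cell(1,2) ba: ∅
  cell(2,3) aa: ∅
  cell(0,2) bba: ∅
  cell(1,3) baa: ∅
  cell(0,3) bbaa: ∅

S ∉ T[0,3] ⇒ NO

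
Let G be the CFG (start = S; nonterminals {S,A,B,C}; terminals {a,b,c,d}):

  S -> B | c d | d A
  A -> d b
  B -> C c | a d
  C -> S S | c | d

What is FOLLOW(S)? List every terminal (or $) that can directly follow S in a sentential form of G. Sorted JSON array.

FIRST iteration:
iter 1:
  A via A→d b: +{d}
  B via B→a d: +{a}
  C via C→c: +{c}
  C via C→d: +{d}
  S via S→B: +{a}
  S via S→c d: +{c}
  S via S→d A: +{d}
  S: {a,c,d}  A: {d}  B: {a}  C: {c,d}
iter 2:
  B via B→C c: +{c,d}
  C via C→S S: +{a}
  S: {a,c,d}  A: {d}  B: {a,c,d}  C: {a,c,d}
iter 3: done
  S: {a,c,d}  A: {d}  B: {a,c,d}  C: {a,c,d}

FOLLOW sets:
initialize: $ ∈ FOLLOW(S)
iter 1:
  B→C c: FOLLOW(C) ⊇ FIRST(c) = {c}; new: +{c}
  C→S S: FOLLOW(S) ⊇ FIRST(S) = {a,c,d}; new: +{a,c,d}
  S→B: FOLLOW(B) ⊇ FOLLOW(S) ⊇ {$,a,c,d}; new: +{$,a,c,d}
  S→d A: FOLLOW(A) ⊇ FOLLOW(S) ⊇ {$,a,c,d}; new: +{$,a,c,d}
  FOLLOW[S]={$,a,c,d}  FOLLOW[A]={$,a,c,d}  FOLLOW[B]={$,a,c,d}  FOLLOW[C]={c}
iter 2: done
  FOLLOW[S]={$,a,c,d}  FOLLOW[A]={$,a,c,d}  FOLLOW[B]={$,a,c,d}  FOLLOW[C]={c}

FOLLOW(S) = ["$", "a", "c", "d"]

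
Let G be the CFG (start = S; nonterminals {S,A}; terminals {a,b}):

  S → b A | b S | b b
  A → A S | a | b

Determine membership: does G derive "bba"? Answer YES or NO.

CNF form of G:
  S -> T0 A | T0 S | T0 T0
  A -> A S | a | b
  T0 -> b

CYK fill:
  T[0,0] 'b' = {A,T0}  orig:{A}
  T[1,1] 'b' = {A,T0}  orig:{A}
  T[2,2] 'a' = {A}
  T[0,1] 'bb' = {S}
  T[1,2] 'ba' = {S}
  T[0,2] 'bba' = {A,S}

S ∈ T[0,2] ⇒ YES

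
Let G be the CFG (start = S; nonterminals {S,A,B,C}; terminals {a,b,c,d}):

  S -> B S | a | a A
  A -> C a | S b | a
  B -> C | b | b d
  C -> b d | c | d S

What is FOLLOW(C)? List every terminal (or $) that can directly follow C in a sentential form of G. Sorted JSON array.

FIRST iteration:
round 1:
  A via A→a: +{a}
  B via B→b: +{b}
  C via C→b d: +{b}
  C via C→c: +{c}
  C via C→d S: +{d}
  S via S→B S: +{b}
  S via S→a: +{a}
  FIRST[S]={a,b}  FIRST[A]={a}  FIRST[B]={b}  FIRST[C]={b,c,d}
round 2:
  A via A→C a: +{b,c,d}
  B via B→C: +{c,d}
  S via S→B S: +{c,d}
  FIRST[S]={a,b,c,d}  FIRST[A]={a,b,c,d}  FIRST[B]={b,c,d}  FIRST[C]={b,c,d}
round 3: — fixpoint
  FIRST[S]={a,b,c,d}  FIRST[A]={a,b,c,d}  FIRST[B]={b,c,d}  FIRST[C]={b,c,d}

FOLLOW iteration:
initialize: $ ∈ FOLLOW(S)
round 1:
  A→C a: FOLLOW(C) ⊇ FIRST(a) = {a}; new: +{a}
  A→S b: FOLLOW(S) ⊇ FIRST(b) = {b}; new: +{b}
  C→d S: FOLLOW(S) ⊇ FOLLOW(C) ⊇ {a}; new: +{a}
  S→B S: FOLLOW(B) ⊇ FIRST(S) = {a,b,c,d}; new: +{a,b,c,d}
  S→a A: FOLLOW(A) ⊇ FOLLOW(S) ⊇ {$,a,b}; new: +{$,a,b}
  S: {$,a,b}  A: {$,a,b}  B: {a,b,c,d}  C: {a}
round 2:
  B→C: FOLLOW(C) ⊇ FOLLOW(B) ⊇ {a,b,c,d}; new: +{b,c,d}
  C→d S: FOLLOW(S) ⊇ FOLLOW(C) ⊇ {a,b,c,d}; new: +{c,d}
  S→a A: FOLLOW(A) ⊇ FOLLOW(S) ⊇ {$,a,b,c,d}; new: +{c,d}
  S: {$,a,b,c,d}  A: {$,a,b,c,d}  B: {a,b,c,d}  C: {a,b,c,d}
round 3: (stable)
  S: {$,a,b,c,d}  A: {$,a,b,c,d}  B: {a,b,c,d}  C: {a,b,c,d}

FOLLOW(C) = ["a", "b", "c", "d"]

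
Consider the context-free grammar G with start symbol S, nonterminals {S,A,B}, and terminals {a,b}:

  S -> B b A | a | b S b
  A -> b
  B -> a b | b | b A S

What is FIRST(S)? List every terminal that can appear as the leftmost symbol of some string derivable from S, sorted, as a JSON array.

FIRST sets, iterate to fixpoint:
[1]
  A via A→b: +{b}
  B via B→a b: +{a}
  B via B→b: +{b}
  S via S→B b A: +{a,b}
  FIRST[S]={a,b}  FIRST[A]={b}  FIRST[B]={a,b}
[2] — fixpoint
  FIRST[S]={a,b}  FIRST[A]={b}  FIRST[B]={a,b}

FIRST(S) = ["a", "b"]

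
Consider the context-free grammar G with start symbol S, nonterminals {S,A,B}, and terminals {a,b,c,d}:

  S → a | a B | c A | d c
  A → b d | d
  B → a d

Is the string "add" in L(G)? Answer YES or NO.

CNF form of G:
  S -> T1 T3 | T2 B | T3 A | a
  A -> T0 T1 | d
  B -> T2 T1
  T0 -> b
  T1 -> d
  T2 -> a
  T3 -> c

CYK fill:
  [0..0]={S,T2}  "a"  orig:{S}
  [1..1]={A,T1}  "d"  orig:{A}
  [2..2]={A,T1}  "d"  orig:{A}
  [0..1]={B}  "ad"
  [1..2]=∅  "dd"
  [0..2]=∅  "add"

S ∉ T[0,2] ⇒ NO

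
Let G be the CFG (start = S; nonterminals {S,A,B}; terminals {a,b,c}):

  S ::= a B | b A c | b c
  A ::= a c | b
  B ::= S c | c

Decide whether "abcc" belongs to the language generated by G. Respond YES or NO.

CNF form of G:
  S -> T0 B | T2 T1 | T2 X3
  A -> T0 T1 | b
  B -> S T1 | c
  T0 -> a
  T1 -> c
  T2 -> b
  X3 -> A T1

Fill CYK table bottom-up:
  T[0,0] 'a' = {T0}  orig:{}
  T[1,1] 'b' = {A,T2}  orig:{A}
  T[2,2] 'c' = {B,T1}  orig:{B}
  T[3,3] 'c' = {B,T1}  orig:{B}
  T[0,1] 'ab' = ∅
  T[1,2] 'bc' = {S,X3}  orig:{S}
  T[2,3] 'cc' = ∅
  T[0,2] 'abc' = ∅
  T[1,3] 'bcc' = {B}
  T[0,3] 'abcc' = {S}

S ∈ T[0,3] ⇒ YES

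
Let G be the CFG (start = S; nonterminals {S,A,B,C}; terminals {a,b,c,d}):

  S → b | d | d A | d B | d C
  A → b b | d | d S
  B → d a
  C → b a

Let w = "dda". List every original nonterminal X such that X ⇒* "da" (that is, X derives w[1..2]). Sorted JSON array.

Convert to CNF:
  S -> T1 A | T1 B | T1 C | b | d
  A -> T0 T0 | T1 S | d
  B -> T1 T2
  C -> T0 T2
  T0 -> b
  T1 -> d
  T2 -> a

CYK table (by increasing span) (cells [i..j] with 1 ≤ i ≤ j ≤ 2 only):
  cell(1,1) d: {A,S,T1}  orig:{A,S}
  cell(2,2) a: {T2}  orig:{}
  cell(1,2) da: {B}

Original NTs in T[1,2] deriving "da": ["B"]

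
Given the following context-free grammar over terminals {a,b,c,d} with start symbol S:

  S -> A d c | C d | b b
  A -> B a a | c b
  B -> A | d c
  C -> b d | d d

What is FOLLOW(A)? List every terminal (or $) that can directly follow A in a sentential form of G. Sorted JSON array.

FIRST sets, iterate to fixpoint:
[1]
  A via A→c b: +{c}
  B via B→A: +{c}
  B via B→d c: +{d}
  C via C→b d: +{b}
  C via C→d d: +{d}
  S via S→A d c: +{c}
  S via S→C d: +{b,d}
  S: {b,c,d}  A: {c}  B: {c,d}  C: {b,d}
[2]
  A via A→B a a: +{d}
  S: {b,c,d}  A: {c,d}  B: {c,d}  C: {b,d}
[3] — fixpoint
  S: {b,c,d}  A: {c,d}  B: {c,d}  C: {b,d}

FOLLOW sets:
seed FOLLOW(S) with $
iter 1:
  A→B a a: FOLLOW(B) ⊇ FIRST(a) = {a}; new: +{a}
  B→A: FOLLOW(A) ⊇ FOLLOW(B) ⊇ {a}; new: +{a}
  S→A d c: FOLLOW(A) ⊇ FIRST(d) = {d}; new: +{d}
  S→C d: FOLLOW(C) ⊇ FIRST(d) = {d}; new: +{d}
  FOLLOW[S]={$}  FOLLOW[A]={a,d}  FOLLOW[B]={a}  FOLLOW[C]={d}
iter 2: — fixpoint
  FOLLOW[S]={$}  FOLLOW[A]={a,d}  FOLLOW[B]={a}  FOLLOW[C]={d}

FOLLOW(A) = ["a", "d"]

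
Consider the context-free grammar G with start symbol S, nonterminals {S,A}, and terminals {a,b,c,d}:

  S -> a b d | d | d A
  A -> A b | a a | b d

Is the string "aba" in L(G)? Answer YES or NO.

CNF form of G:
  S -> T1 X3 | T2 A | d
  A -> A T0 | T0 T2 | T1 T1
  T0 -> b
  T1 -> a
  T2 -> d
  X3 -> T0 T2

CYK fill:
  T[0,0] 'a' = {T1}  orig:{}
  T[1,1] 'b' = {T0}  orig:{}
  T[2,2] 'a' = {T1}  orig:{}
  T[0,1] 'ab' = ∅
  T[1,2] 'ba' = ∅
  T[0,2] 'aba' = ∅

S ∉ T[0,2] ⇒ NO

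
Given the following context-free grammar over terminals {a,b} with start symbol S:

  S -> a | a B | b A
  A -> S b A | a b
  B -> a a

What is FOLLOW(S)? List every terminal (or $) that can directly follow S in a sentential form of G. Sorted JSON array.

Compute FIRST by fixpoint:
[1]
  A via A→a b: +{a}
  B via B→a a: +{a}
  S via S→a: +{a}
  S via S→b A: +{b}
  FIRST[S]={a,b}  FIRST[A]={a}  FIRST[B]={a}
[2]
  A via A→S b A: +{b}
  FIRST[S]={a,b}  FIRST[A]={a,b}  FIRST[B]={a}
[3] — fixpoint
  FIRST[S]={a,b}  FIRST[A]={a,b}  FIRST[B]={a}

Compute FOLLOW by fixpoint:
FOLLOW(S) := {$}
[1]
  A→S b A: FOLLOW(S) ⊇ FIRST(b) = {b}; new: +{b}
  S→a B: FOLLOW(B) ⊇ FOLLOW(S) ⊇ {$,b}; new: +{$,b}
  S→b A: FOLLOW(A) ⊇ FOLLOW(S) ⊇ {$,b}; new: +{$,b}
  FOLLOW(S)={$,b}  FOLLOW(A)={$,b}  FOLLOW(B)={$,b}
[2] done
  FOLLOW(S)={$,b}  FOLLOW(A)={$,b}  FOLLOW(B)={$,b}

FOLLOW(S) = ["$", "b"]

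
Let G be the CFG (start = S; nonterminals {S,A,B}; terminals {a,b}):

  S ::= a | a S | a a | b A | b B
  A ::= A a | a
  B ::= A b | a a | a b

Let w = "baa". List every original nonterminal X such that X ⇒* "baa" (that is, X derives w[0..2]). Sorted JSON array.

Convert to CNF:
  S -> T0 S | T0 T0 | T1 A | T1 B | a
  A -> A T0 | a
  B -> A T1 | T0 T0 | T0 T1
  T0 -> a
  T1 -> b

Fill CYK table bottom-up — only the sub-triangle for w[0..2]:
  T[0,0] 'b' = {T1}  orig:{}
  T[1,1] 'a' = {A,S,T0}  orig:{A,S}
  T[2,2] 'a' = {A,S,T0}  orig:{A,S}
  T[0,1] 'ba' = {S}
  T[1,2] 'aa' = {A,B,S}
  T[0,2] 'baa' = {S}

Original NTs in T[0,2] deriving "baa": ["S"]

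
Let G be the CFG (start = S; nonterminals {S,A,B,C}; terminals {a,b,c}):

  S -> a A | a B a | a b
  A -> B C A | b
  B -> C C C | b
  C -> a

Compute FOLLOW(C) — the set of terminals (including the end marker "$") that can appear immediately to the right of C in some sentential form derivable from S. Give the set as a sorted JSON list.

FIRST iteration:
[1]
  A via A→b: +{b}
  B via B→b: +{b}
  C via C→a: +{a}
  S via S→a A: +{a}
  FIRST(S)={a}  FIRST(A)={b}  FIRST(B)={b}  FIRST(C)={a}
[2]
  B via B→C C C: +{a}
  FIRST(S)={a}  FIRST(A)={b}  FIRST(B)={a,b}  FIRST(C)={a}
[3]
  A via A→B C A: +{a}
  FIRST(S)={a}  FIRST(A)={a,b}  FIRST(B)={a,b}  FIRST(C)={a}
[4] (no change)
  FIRST(S)={a}  FIRST(A)={a,b}  FIRST(B)={a,b}  FIRST(C)={a}

FOLLOW iteration:
initialize: $ ∈ FOLLOW(S)
round 1:
  A→B C A: FOLLOW(B) ⊇ FIRST(C) = {a}; new: +{a}
  A→B C A: FOLLOW(C) ⊇ FIRST(A) = {a,b}; new: +{a,b}
  S→a A: FOLLOW(A) ⊇ FOLLOW(S) ⊇ {$}; new: +{$}
  S: {$}  A: {$}  B: {a}  C: {a,b}
round 2: — fixpoint
  S: {$}  A: {$}  B: {a}  C: {a,b}

FOLLOW(C) = ["a", "b"]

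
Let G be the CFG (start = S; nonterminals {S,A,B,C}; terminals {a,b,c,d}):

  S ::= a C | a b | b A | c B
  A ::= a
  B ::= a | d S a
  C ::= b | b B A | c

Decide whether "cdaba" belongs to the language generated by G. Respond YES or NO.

Convert to CNF:
  S -> T1 C | T1 T2 | T2 A | T3 B
  A -> a
  B -> T0 X4 | a
  C -> T2 X5 | b | c
  T0 -> d
  T1 -> a
  T2 -> b
  T3 -> c
  X4 -> S T1
  X5 -> B A

CYK fill:
  T[0,0] 'c' = {C,T3}  orig:{C}
  T[1,1] 'd' = {T0}  orig:{}
  T[2,2] 'a' = {A,B,T1}  orig:{A,B}
  T[3,3] 'b' = {C,T2}  orig:{C}
  T[4,4] 'a' = {A,B,T1}  orig:{A,B}
  T[0,1] 'cd' = ∅
  T[1,2] 'da' = ∅
  T[2,3] 'ab' = {S}
  T[3,4] 'ba' = {S}
  T[0,2] 'cda' = ∅
  T[1,3] 'dab' = ∅
  T[2,4] 'aba' = {X4}  orig:{}
  T[0,3] 'cdab' = ∅
  T[1,4] 'daba' = {B}
  T[0,4] 'cdaba' = {S}

S ∈ T[0,4] ⇒ YES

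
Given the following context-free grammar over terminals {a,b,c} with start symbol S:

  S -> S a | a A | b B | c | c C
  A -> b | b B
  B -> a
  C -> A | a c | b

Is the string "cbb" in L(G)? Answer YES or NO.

Convert to CNF:
  S -> S T1 | T0 B | T1 A | T2 C | c
  A -> T0 B | b
  B -> a
  C -> T0 B | T1 T2 | b
  T0 -> b
  T1 -> a
  T2 -> c

Fill CYK table bottom-up:
  cell(0,0) c: {S,T2}  orig:{S}
  cell(1,1) b: {A,C,T0}  orig:{A,C}
  cell(2,2) b: {A,C,T0}  orig:{A,C}
  cell(0,1) cb: {S}
  cell(1,2) bb: ∅
  cell(0,2) cbb: ∅

S ∉ T[0,2] ⇒ NO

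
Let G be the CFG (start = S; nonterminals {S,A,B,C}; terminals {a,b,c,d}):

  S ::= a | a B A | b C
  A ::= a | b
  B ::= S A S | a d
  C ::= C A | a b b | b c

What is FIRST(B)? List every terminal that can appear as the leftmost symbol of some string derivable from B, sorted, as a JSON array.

Compute FIRST by fixpoint:
pass 1:
  A via A→a: +{a}
  A via A→b: +{b}
  B via B→a d: +{a}
  C via C→a b b: +{a}
  C via C→b c: +{b}
  S via S→a: +{a}
  S via S→b C: +{b}
  FIRST(S)={a,b}  FIRST(A)={a,b}  FIRST(B)={a}  FIRST(C)={a,b}
pass 2:
  B via B→S A S: +{b}
  FIRST(S)={a,b}  FIRST(A)={a,b}  FIRST(B)={a,b}  FIRST(C)={a,b}
pass 3: — fixpoint
  FIRST(S)={a,b}  FIRST(A)={a,b}  FIRST(B)={a,b}  FIRST(C)={a,b}

FIRST(B) = ["a", "b"]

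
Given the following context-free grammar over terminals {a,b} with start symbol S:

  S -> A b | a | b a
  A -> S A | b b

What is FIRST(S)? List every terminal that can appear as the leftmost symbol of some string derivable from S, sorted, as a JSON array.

Compute FIRST by fixpoint:
[1]
  A via A→b b: +{b}
  S via S→A b: +{b}
  S via S→a: +{a}
  S: {a,b}  A: {b}
[2]
  A via A→S A: +{a}
  S: {a,b}  A: {a,b}
[3] — fixpoint
  S: {a,b}  A: {a,b}

FIRST(S) = ["a", "b"]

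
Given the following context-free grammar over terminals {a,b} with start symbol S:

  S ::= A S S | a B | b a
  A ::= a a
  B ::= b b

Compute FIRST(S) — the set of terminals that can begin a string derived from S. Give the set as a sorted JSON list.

Compute FIRST by fixpoint:
pass 1:
  A via A→a a: +{a}
  B via B→b b: +{b}
  S via S→A S S: +{a}
  S via S→b a: +{b}
  FIRST(S)={a,b}  FIRST(A)={a}  FIRST(B)={b}
pass 2: — fixpoint
  FIRST(S)={a,b}  FIRST(A)={a}  FIRST(B)={b}

FIRST(S) = ["a", "b"]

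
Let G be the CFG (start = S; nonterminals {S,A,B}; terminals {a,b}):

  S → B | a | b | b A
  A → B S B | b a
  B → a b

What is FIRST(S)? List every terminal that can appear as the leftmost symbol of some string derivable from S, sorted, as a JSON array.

Compute FIRST by fixpoint:
[1]
  A via A→b a: +{b}
  B via B→a b: +{a}
  S via S→B: +{a}
  S via S→b: +{b}
  S: {a,b}  A: {b}  B: {a}
[2]
  A via A→B S B: +{a}
  S: {a,b}  A: {a,b}  B: {a}
[3] (stable)
  S: {a,b}  A: {a,b}  B: {a}

FIRST(S) = ["a", "b"]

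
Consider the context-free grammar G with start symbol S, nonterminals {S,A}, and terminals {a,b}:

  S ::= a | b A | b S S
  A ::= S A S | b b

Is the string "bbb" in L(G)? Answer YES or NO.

Convert to CNF:
  S -> T0 A | T0 X2 | a
  A -> S X1 | T0 T0
  T0 -> b
  X1 -> A S
  X2 -> S S

CYK fill:
  [0..0]={T0}  "b"  orig:{}
  [1..1]={T0}  "b"  orig:{}
  [2..2]={T0}  "b"  orig:{}
  [0..1]={A}  "bb"
  [1..2]={A}  "bb"
  [0..2]={S}  "bbb"

S ∈ T[0,2] ⇒ YES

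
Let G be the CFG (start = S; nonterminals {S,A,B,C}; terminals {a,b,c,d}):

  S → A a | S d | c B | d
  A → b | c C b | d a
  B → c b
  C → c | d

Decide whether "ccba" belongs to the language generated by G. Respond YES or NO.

CNF form of G:
  S -> A T3 | S T2 | T0 B | d
  A -> T0 X4 | T2 T3 | b
  B -> T0 T1
  C -> c | d
  T0 -> c
  T1 -> b
  T2 -> d
  T3 -> a
  X4 -> C T1

Fill CYK table bottom-up:
  [0..0]={C,T0}  "c"  orig:{C}
  [1..1]={C,T0}  "c"  orig:{C}
  [2..2]={A,T1}  "b"  orig:{A}
  [3..3]={T3}  "a"  orig:{}
  [0..1]=∅  "cc"
  [1..2]={B,X4}  "cb"  orig:{B}
  [2..3]={S}  "ba"
  [0..2]={A,S}  "ccb"
  [1..3]=∅  "cba"
  [0..3]={S}  "ccba"

S ∈ T[0,3] ⇒ YES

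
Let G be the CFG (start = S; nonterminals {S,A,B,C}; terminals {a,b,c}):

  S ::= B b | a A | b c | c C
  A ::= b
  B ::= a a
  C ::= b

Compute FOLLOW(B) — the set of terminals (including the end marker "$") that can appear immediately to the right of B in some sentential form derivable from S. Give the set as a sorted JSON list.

FIRST iteration:
pass 1:
  A via A→b: +{b}
  B via B→a a: +{a}
  C via C→b: +{b}
  S via S→B b: +{a}
  S via S→b c: +{b}
  S via S→c C: +{c}
  FIRST(S)={a,b,c}  FIRST(A)={b}  FIRST(B)={a}  FIRST(C)={b}
pass 2: — fixpoint
  FIRST(S)={a,b,c}  FIRST(A)={b}  FIRST(B)={a}  FIRST(C)={b}

FOLLOW iteration:
initialize: $ ∈ FOLLOW(S)
pass 1:
  S→B b: FOLLOW(B) ⊇ FIRST(b) = {b}; new: +{b}
  S→a A: FOLLOW(A) ⊇ FOLLOW(S) ⊇ {$}; new: +{$}
  S→c C: FOLLOW(C) ⊇ FOLLOW(S) ⊇ {$}; new: +{$}
  S: {$}  A: {$}  B: {b}  C: {$}
pass 2: done
  S: {$}  A: {$}  B: {b}  C: {$}

FOLLOW(B) = ["b"]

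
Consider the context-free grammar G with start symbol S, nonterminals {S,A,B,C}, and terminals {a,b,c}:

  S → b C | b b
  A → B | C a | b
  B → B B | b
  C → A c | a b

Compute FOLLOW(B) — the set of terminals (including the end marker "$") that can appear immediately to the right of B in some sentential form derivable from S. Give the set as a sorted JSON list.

FIRST sets, iterate to fixpoint:
pass 1:
  A via A→b: +{b}
  B via B→b: +{b}
  C via C→A c: +{b}
  C via C→a b: +{a}
  S via S→b C: +{b}
  S: {b}  A: {b}  B: {b}  C: {a,b}
pass 2:
  A via A→C a: +{a}
  S: {b}  A: {a,b}  B: {b}  C: {a,b}
pass 3: (stable)
  S: {b}  A: {a,b}  B: {b}  C: {a,b}

Compute FOLLOW by fixpoint:
seed FOLLOW(S) with $
[1]
  A→C a: FOLLOW(C) ⊇ FIRST(a) = {a}; new: +{a}
  B→B B: FOLLOW(B) ⊇ FIRST(B) = {b}; new: +{b}
  C→A c: FOLLOW(A) ⊇ FIRST(c) = {c}; new: +{c}
  S→b C: FOLLOW(C) ⊇ FOLLOW(S) ⊇ {$}; new: +{$}
  S: {$}  A: {c}  B: {b}  C: {$,a}
[2]
  A→B: FOLLOW(B) ⊇ FOLLOW(A) ⊇ {c}; new: +{c}
  S: {$}  A: {c}  B: {b,c}  C: {$,a}
[3] done
  S: {$}  A: {c}  B: {b,c}  C: {$,a}

FOLLOW(B) = ["b", "c"]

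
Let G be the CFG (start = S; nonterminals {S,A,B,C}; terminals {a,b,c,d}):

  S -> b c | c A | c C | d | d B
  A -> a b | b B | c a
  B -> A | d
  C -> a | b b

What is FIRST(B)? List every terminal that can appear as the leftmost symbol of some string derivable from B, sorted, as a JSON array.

FIRST sets, iterate to fixpoint:
iter 1:
  A via A→a b: +{a}
  A via A→b B: +{b}
  A via A→c a: +{c}
  B via B→A: +{a,b,c}
  B via B→d: +{d}
  C via C→a: +{a}
  C via C→b b: +{b}
  S via S→b c: +{b}
  S via S→c A: +{c}
  S via S→d: +{d}
  FIRST[S]={b,c,d}  FIRST[A]={a,b,c}  FIRST[B]={a,b,c,d}  FIRST[C]={a,b}
iter 2: (no change)
  FIRST[S]={b,c,d}  FIRST[A]={a,b,c}  FIRST[B]={a,b,c,d}  FIRST[C]={a,b}

FIRST(B) = ["a", "b", "c", "d"]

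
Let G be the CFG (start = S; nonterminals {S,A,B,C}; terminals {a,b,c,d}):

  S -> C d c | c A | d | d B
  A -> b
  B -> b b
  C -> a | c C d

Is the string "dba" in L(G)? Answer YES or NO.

Convert to CNF:
  S -> C X4 | T1 A | T2 B | d
  A -> b
  B -> T0 T0
  C -> T1 X3 | a
  T0 -> b
  T1 -> c
  T2 -> d
  X3 -> C T2
  X4 -> T2 T1

Fill CYK table bottom-up:
  cell(0,0) d: {S,T2}  orig:{S}
  cell(1,1) b: {A,T0}  orig:{A}
  cell(2,2) a: {C}
  cell(0,1) db: ∅
  cell(1,2) ba: ∅
  cell(0,2) dba: ∅

S ∉ T[0,2] ⇒ NO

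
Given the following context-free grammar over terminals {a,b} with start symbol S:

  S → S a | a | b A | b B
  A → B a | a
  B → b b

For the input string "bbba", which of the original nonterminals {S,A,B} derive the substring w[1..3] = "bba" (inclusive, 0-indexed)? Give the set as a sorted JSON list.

Convert to CNF:
  S -> S T0 | T1 A | T1 B | a
  A -> B T0 | a
  B -> T1 T1
  T0 -> a
  T1 -> b

Fill CYK table bottom-up, restricted to cells inside w[1..3]:
  T[1,1] 'b' = {T1}  orig:{}
  T[2,2] 'b' = {T1}  orig:{}
  T[3,3] 'a' = {A,S,T0}  orig:{A,S}
  T[1,2] 'bb' = {B}
  T[2,3] 'ba' = {S}
  T[1,3] 'bba' = {A}

Original NTs in T[1,3] deriving "bba": ["A"]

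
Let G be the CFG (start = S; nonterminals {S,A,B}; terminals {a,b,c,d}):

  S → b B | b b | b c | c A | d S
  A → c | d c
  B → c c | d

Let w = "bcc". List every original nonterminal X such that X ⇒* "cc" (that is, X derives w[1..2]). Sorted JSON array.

CNF form of G:
  S -> T0 S | T1 A | T2 B | T2 T1 | T2 T2
  A -> T0 T1 | c
  B -> T1 T1 | d
  T0 -> d
  T1 -> c
  T2 -> b

Fill CYK table bottom-up (cells [i..j] with 1 ≤ i ≤ j ≤ 2 only):
  T[1,1] 'c' = {A,T1}  orig:{A}
  T[2,2] 'c' = {A,T1}  orig:{A}
  T[1,2] 'cc' = {B,S}

Original NTs in T[1,2] deriving "cc": ["B", "S"]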